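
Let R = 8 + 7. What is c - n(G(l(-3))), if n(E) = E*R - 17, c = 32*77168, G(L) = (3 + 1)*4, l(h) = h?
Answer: 2469153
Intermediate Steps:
G(L) = 16 (G(L) = 4*4 = 16)
R = 15
c = 2469376
n(E) = -17 + 15*E (n(E) = E*15 - 17 = 15*E - 17 = -17 + 15*E)
c - n(G(l(-3))) = 2469376 - (-17 + 15*16) = 2469376 - (-17 + 240) = 2469376 - 1*223 = 2469376 - 223 = 2469153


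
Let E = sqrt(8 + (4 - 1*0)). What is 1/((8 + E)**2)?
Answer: 19/676 - 2*sqrt(3)/169 ≈ 0.0076089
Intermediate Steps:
E = 2*sqrt(3) (E = sqrt(8 + (4 + 0)) = sqrt(8 + 4) = sqrt(12) = 2*sqrt(3) ≈ 3.4641)
1/((8 + E)**2) = 1/((8 + 2*sqrt(3))**2) = (8 + 2*sqrt(3))**(-2)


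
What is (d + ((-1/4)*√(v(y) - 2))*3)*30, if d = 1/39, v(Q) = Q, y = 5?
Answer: 10/13 - 45*√3/2 ≈ -38.202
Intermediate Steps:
d = 1/39 ≈ 0.025641
(d + ((-1/4)*√(v(y) - 2))*3)*30 = (1/39 + ((-1/4)*√(5 - 2))*3)*30 = (1/39 + ((-1*¼)*√3)*3)*30 = (1/39 - √3/4*3)*30 = (1/39 - 3*√3/4)*30 = 10/13 - 45*√3/2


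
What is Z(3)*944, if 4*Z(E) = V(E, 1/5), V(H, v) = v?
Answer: 236/5 ≈ 47.200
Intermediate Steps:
Z(E) = 1/20 (Z(E) = (1/4)/5 = (1/4)*(1/5) = 1/20)
Z(3)*944 = (1/20)*944 = 236/5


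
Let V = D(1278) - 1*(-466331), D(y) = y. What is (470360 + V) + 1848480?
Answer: 2786449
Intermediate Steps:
V = 467609 (V = 1278 - 1*(-466331) = 1278 + 466331 = 467609)
(470360 + V) + 1848480 = (470360 + 467609) + 1848480 = 937969 + 1848480 = 2786449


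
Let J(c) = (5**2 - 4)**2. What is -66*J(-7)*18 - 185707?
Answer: -709615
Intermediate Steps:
J(c) = 441 (J(c) = (25 - 4)**2 = 21**2 = 441)
-66*J(-7)*18 - 185707 = -66*441*18 - 185707 = -29106*18 - 185707 = -523908 - 185707 = -709615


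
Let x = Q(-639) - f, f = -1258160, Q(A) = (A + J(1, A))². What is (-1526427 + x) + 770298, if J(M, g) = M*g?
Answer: 2135315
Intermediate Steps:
Q(A) = 4*A² (Q(A) = (A + 1*A)² = (A + A)² = (2*A)² = 4*A²)
x = 2891444 (x = 4*(-639)² - 1*(-1258160) = 4*408321 + 1258160 = 1633284 + 1258160 = 2891444)
(-1526427 + x) + 770298 = (-1526427 + 2891444) + 770298 = 1365017 + 770298 = 2135315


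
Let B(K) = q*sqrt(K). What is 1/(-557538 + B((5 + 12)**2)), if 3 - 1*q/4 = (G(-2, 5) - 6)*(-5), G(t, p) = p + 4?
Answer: -1/556314 ≈ -1.7975e-6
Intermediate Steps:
G(t, p) = 4 + p
q = 72 (q = 12 - 4*((4 + 5) - 6)*(-5) = 12 - 4*(9 - 6)*(-5) = 12 - 12*(-5) = 12 - 4*(-15) = 12 + 60 = 72)
B(K) = 72*sqrt(K)
1/(-557538 + B((5 + 12)**2)) = 1/(-557538 + 72*sqrt((5 + 12)**2)) = 1/(-557538 + 72*sqrt(17**2)) = 1/(-557538 + 72*sqrt(289)) = 1/(-557538 + 72*17) = 1/(-557538 + 1224) = 1/(-556314) = -1/556314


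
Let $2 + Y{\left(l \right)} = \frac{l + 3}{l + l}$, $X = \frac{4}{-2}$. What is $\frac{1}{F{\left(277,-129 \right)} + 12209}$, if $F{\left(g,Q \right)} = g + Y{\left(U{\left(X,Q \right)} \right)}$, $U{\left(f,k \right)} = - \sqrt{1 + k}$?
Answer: $- \frac{32 i}{- 399504 i + 3 \sqrt{2}} \approx 8.0099 \cdot 10^{-5} - 8.5064 \cdot 10^{-10} i$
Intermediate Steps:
$X = -2$ ($X = 4 \left(- \frac{1}{2}\right) = -2$)
$Y{\left(l \right)} = -2 + \frac{3 + l}{2 l}$ ($Y{\left(l \right)} = -2 + \frac{l + 3}{l + l} = -2 + \frac{3 + l}{2 l}$)
$F{\left(g,Q \right)} = g - \frac{3 \left(1 + \sqrt{1 + Q}\right)}{2 \sqrt{1 + Q}}$ ($F{\left(g,Q \right)} = g + \frac{3 \left(1 - - \sqrt{1 + Q}\right)}{2 \left(- \sqrt{1 + Q}\right)} = g + \frac{3 \left(- \frac{1}{\sqrt{1 + Q}}\right) \left(1 + \sqrt{1 + Q}\right)}{2} = g - \frac{3 \left(1 + \sqrt{1 + Q}\right)}{2 \sqrt{1 + Q}}$)
$\frac{1}{F{\left(277,-129 \right)} + 12209} = \frac{1}{\left(- \frac{3}{2} + 277 - \frac{3}{2 \sqrt{1 - 129}}\right) + 12209} = \frac{1}{\left(- \frac{3}{2} + 277 - \frac{3}{2 \cdot 8 i \sqrt{2}}\right) + 12209} = \frac{1}{\left(- \frac{3}{2} + 277 - \frac{3 \left(- \frac{i \sqrt{2}}{16}\right)}{2}\right) + 12209} = \frac{1}{\left(- \frac{3}{2} + 277 + \frac{3 i \sqrt{2}}{32}\right) + 12209} = \frac{1}{\left(\frac{551}{2} + \frac{3 i \sqrt{2}}{32}\right) + 12209} = \frac{1}{\frac{24969}{2} + \frac{3 i \sqrt{2}}{32}}$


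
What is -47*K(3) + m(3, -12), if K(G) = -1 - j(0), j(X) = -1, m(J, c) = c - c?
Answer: 0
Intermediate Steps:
m(J, c) = 0
K(G) = 0 (K(G) = -1 - 1*(-1) = -1 + 1 = 0)
-47*K(3) + m(3, -12) = -47*0 + 0 = 0 + 0 = 0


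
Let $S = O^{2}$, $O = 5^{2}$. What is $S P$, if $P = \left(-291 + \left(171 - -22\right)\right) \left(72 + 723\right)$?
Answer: $-48693750$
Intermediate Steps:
$O = 25$
$S = 625$ ($S = 25^{2} = 625$)
$P = -77910$ ($P = \left(-291 + \left(171 + 22\right)\right) 795 = \left(-291 + 193\right) 795 = \left(-98\right) 795 = -77910$)
$S P = 625 \left(-77910\right) = -48693750$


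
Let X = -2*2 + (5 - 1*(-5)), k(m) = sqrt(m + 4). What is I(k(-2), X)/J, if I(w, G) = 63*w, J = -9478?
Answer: -9*sqrt(2)/1354 ≈ -0.0094002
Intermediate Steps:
k(m) = sqrt(4 + m)
X = 6 (X = -4 + (5 + 5) = -4 + 10 = 6)
I(k(-2), X)/J = (63*sqrt(4 - 2))/(-9478) = (63*sqrt(2))*(-1/9478) = -9*sqrt(2)/1354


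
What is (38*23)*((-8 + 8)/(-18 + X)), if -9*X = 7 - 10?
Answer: 0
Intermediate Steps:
X = ⅓ (X = -(7 - 10)/9 = -⅑*(-3) = ⅓ ≈ 0.33333)
(38*23)*((-8 + 8)/(-18 + X)) = (38*23)*((-8 + 8)/(-18 + ⅓)) = 874*(0/(-53/3)) = 874*(0*(-3/53)) = 874*0 = 0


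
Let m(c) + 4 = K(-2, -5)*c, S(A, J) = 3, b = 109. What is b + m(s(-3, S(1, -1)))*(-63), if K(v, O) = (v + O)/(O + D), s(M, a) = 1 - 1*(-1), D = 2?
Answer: 67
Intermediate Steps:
s(M, a) = 2 (s(M, a) = 1 + 1 = 2)
K(v, O) = (O + v)/(2 + O) (K(v, O) = (v + O)/(O + 2) = (O + v)/(2 + O))
m(c) = -4 + 7*c/3 (m(c) = -4 + ((-5 - 2)/(2 - 5))*c = -4 + (-7/(-3))*c = -4 + (-⅓*(-7))*c = -4 + 7*c/3)
b + m(s(-3, S(1, -1)))*(-63) = 109 + (-4 + (7/3)*2)*(-63) = 109 + (-4 + 14/3)*(-63) = 109 + (⅔)*(-63) = 109 - 42 = 67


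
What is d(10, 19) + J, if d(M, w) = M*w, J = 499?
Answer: 689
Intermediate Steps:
d(10, 19) + J = 10*19 + 499 = 190 + 499 = 689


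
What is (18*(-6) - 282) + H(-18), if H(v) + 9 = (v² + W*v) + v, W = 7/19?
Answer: -1893/19 ≈ -99.632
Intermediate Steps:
W = 7/19 (W = 7*(1/19) = 7/19 ≈ 0.36842)
H(v) = -9 + v² + 26*v/19 (H(v) = -9 + ((v² + 7*v/19) + v) = -9 + (v² + 26*v/19) = -9 + v² + 26*v/19)
(18*(-6) - 282) + H(-18) = (18*(-6) - 282) + (-9 + (-18)² + (26/19)*(-18)) = (-108 - 282) + (-9 + 324 - 468/19) = -390 + 5517/19 = -1893/19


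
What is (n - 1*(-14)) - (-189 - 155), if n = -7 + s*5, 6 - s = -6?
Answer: 411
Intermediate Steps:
s = 12 (s = 6 - 1*(-6) = 6 + 6 = 12)
n = 53 (n = -7 + 12*5 = -7 + 60 = 53)
(n - 1*(-14)) - (-189 - 155) = (53 - 1*(-14)) - (-189 - 155) = (53 + 14) - 1*(-344) = 67 + 344 = 411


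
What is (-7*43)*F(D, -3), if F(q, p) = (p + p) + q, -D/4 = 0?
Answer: 1806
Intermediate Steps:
D = 0 (D = -4*0 = 0)
F(q, p) = q + 2*p (F(q, p) = 2*p + q = q + 2*p)
(-7*43)*F(D, -3) = (-7*43)*(0 + 2*(-3)) = -301*(0 - 6) = -301*(-6) = 1806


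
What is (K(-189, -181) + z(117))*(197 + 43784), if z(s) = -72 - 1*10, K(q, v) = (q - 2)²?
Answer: 1600864419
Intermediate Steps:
K(q, v) = (-2 + q)²
z(s) = -82 (z(s) = -72 - 10 = -82)
(K(-189, -181) + z(117))*(197 + 43784) = ((-2 - 189)² - 82)*(197 + 43784) = ((-191)² - 82)*43981 = (36481 - 82)*43981 = 36399*43981 = 1600864419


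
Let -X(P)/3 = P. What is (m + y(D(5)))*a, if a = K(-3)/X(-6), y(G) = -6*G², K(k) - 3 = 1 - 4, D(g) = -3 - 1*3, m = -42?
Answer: 0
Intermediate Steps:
X(P) = -3*P
D(g) = -6 (D(g) = -3 - 3 = -6)
K(k) = 0 (K(k) = 3 + (1 - 4) = 3 - 3 = 0)
a = 0 (a = 0/((-3*(-6))) = 0/18 = 0*(1/18) = 0)
(m + y(D(5)))*a = (-42 - 6*(-6)²)*0 = (-42 - 6*36)*0 = (-42 - 216)*0 = -258*0 = 0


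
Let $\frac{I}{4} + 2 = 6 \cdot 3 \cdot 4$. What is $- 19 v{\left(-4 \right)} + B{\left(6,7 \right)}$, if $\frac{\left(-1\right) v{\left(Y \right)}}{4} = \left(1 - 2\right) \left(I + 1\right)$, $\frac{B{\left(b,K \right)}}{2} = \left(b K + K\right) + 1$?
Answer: $-21256$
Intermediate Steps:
$I = 280$ ($I = -8 + 4 \cdot 6 \cdot 3 \cdot 4 = -8 + 4 \cdot 18 \cdot 4 = -8 + 4 \cdot 72 = -8 + 288 = 280$)
$B{\left(b,K \right)} = 2 + 2 K + 2 K b$ ($B{\left(b,K \right)} = 2 \left(\left(b K + K\right) + 1\right) = 2 \left(\left(K b + K\right) + 1\right) = 2 \left(\left(K + K b\right) + 1\right) = 2 \left(1 + K + K b\right) = 2 + 2 K + 2 K b$)
$v{\left(Y \right)} = 1124$ ($v{\left(Y \right)} = - 4 \left(1 - 2\right) \left(280 + 1\right) = - 4 \left(\left(-1\right) 281\right) = \left(-4\right) \left(-281\right) = 1124$)
$- 19 v{\left(-4 \right)} + B{\left(6,7 \right)} = \left(-19\right) 1124 + \left(2 + 2 \cdot 7 + 2 \cdot 7 \cdot 6\right) = -21356 + \left(2 + 14 + 84\right) = -21356 + 100 = -21256$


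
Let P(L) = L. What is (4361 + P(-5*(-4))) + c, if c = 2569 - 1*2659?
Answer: 4291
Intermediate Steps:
c = -90 (c = 2569 - 2659 = -90)
(4361 + P(-5*(-4))) + c = (4361 - 5*(-4)) - 90 = (4361 + 20) - 90 = 4381 - 90 = 4291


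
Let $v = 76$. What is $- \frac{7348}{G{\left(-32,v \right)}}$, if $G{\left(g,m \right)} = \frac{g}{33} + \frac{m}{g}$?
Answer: $\frac{1939872}{883} \approx 2196.9$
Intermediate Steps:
$G{\left(g,m \right)} = \frac{g}{33} + \frac{m}{g}$ ($G{\left(g,m \right)} = g \frac{1}{33} + \frac{m}{g} = \frac{g}{33} + \frac{m}{g}$)
$- \frac{7348}{G{\left(-32,v \right)}} = - \frac{7348}{\frac{1}{33} \left(-32\right) + \frac{76}{-32}} = - \frac{7348}{- \frac{32}{33} + 76 \left(- \frac{1}{32}\right)} = - \frac{7348}{- \frac{32}{33} - \frac{19}{8}} = - \frac{7348}{- \frac{883}{264}} = \left(-7348\right) \left(- \frac{264}{883}\right) = \frac{1939872}{883}$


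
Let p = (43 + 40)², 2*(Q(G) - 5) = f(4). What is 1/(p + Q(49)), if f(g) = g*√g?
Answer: 1/6898 ≈ 0.00014497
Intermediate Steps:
f(g) = g^(3/2)
Q(G) = 9 (Q(G) = 5 + 4^(3/2)/2 = 5 + (½)*8 = 5 + 4 = 9)
p = 6889 (p = 83² = 6889)
1/(p + Q(49)) = 1/(6889 + 9) = 1/6898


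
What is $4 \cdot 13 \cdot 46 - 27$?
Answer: $2365$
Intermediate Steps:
$4 \cdot 13 \cdot 46 - 27 = 52 \cdot 46 - 27 = 2392 - 27 = 2365$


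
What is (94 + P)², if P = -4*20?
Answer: 196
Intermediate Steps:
P = -80
(94 + P)² = (94 - 80)² = 14² = 196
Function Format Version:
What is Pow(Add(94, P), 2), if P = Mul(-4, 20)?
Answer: 196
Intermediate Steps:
P = -80
Pow(Add(94, P), 2) = Pow(Add(94, -80), 2) = Pow(14, 2) = 196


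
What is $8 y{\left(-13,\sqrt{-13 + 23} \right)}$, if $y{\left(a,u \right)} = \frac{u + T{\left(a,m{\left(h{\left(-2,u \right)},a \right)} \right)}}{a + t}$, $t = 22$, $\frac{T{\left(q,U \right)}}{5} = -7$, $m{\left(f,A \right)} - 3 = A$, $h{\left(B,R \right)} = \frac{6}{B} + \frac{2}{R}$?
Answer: $- \frac{280}{9} + \frac{8 \sqrt{10}}{9} \approx -28.3$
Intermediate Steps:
$h{\left(B,R \right)} = \frac{2}{R} + \frac{6}{B}$
$m{\left(f,A \right)} = 3 + A$
$T{\left(q,U \right)} = -35$ ($T{\left(q,U \right)} = 5 \left(-7\right) = -35$)
$y{\left(a,u \right)} = \frac{-35 + u}{22 + a}$ ($y{\left(a,u \right)} = \frac{u - 35}{a + 22} = \frac{-35 + u}{22 + a}$)
$8 y{\left(-13,\sqrt{-13 + 23} \right)} = 8 \frac{-35 + \sqrt{-13 + 23}}{22 - 13} = 8 \frac{-35 + \sqrt{10}}{9} = 8 \left(- \frac{35}{9} + \frac{\sqrt{10}}{9}\right) = - \frac{280}{9} + \frac{8 \sqrt{10}}{9}$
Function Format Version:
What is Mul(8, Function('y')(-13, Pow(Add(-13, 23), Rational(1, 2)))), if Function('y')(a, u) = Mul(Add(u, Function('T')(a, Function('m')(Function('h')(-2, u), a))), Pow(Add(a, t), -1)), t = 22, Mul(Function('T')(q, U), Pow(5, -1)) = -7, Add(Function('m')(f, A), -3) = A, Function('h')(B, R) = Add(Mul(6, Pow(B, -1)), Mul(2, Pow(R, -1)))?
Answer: Add(Rational(-280, 9), Mul(Rational(8, 9), Pow(10, Rational(1, 2)))) ≈ -28.300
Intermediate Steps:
Function('h')(B, R) = Add(Mul(2, Pow(R, -1)), Mul(6, Pow(B, -1)))
Function('m')(f, A) = Add(3, A)
Function('T')(q, U) = -35 (Function('T')(q, U) = Mul(5, -7) = -35)
Function('y')(a, u) = Mul(Pow(Add(22, a), -1), Add(-35, u)) (Function('y')(a, u) = Mul(Add(u, -35), Pow(Add(a, 22), -1)) = Mul(Add(-35, u), Pow(Add(22, a), -1)) = Mul(Pow(Add(22, a), -1), Add(-35, u)))
Mul(8, Function('y')(-13, Pow(Add(-13, 23), Rational(1, 2)))) = Mul(8, Mul(Pow(Add(22, -13), -1), Add(-35, Pow(Add(-13, 23), Rational(1, 2))))) = Mul(8, Mul(Pow(9, -1), Add(-35, Pow(10, Rational(1, 2))))) = Mul(8, Mul(Rational(1, 9), Add(-35, Pow(10, Rational(1, 2))))) = Mul(8, Add(Rational(-35, 9), Mul(Rational(1, 9), Pow(10, Rational(1, 2))))) = Add(Rational(-280, 9), Mul(Rational(8, 9), Pow(10, Rational(1, 2))))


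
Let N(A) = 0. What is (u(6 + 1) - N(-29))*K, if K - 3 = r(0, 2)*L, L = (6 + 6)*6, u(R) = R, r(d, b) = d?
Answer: 21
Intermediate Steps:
L = 72 (L = 12*6 = 72)
K = 3 (K = 3 + 0*72 = 3 + 0 = 3)
(u(6 + 1) - N(-29))*K = ((6 + 1) - 1*0)*3 = (7 + 0)*3 = 7*3 = 21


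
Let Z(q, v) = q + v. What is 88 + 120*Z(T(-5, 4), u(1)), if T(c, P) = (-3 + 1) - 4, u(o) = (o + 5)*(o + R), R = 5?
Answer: 3688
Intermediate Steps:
u(o) = (5 + o)² (u(o) = (o + 5)*(o + 5) = (5 + o)*(5 + o) = (5 + o)²)
T(c, P) = -6 (T(c, P) = -2 - 4 = -6)
88 + 120*Z(T(-5, 4), u(1)) = 88 + 120*(-6 + (25 + 1² + 10*1)) = 88 + 120*(-6 + (25 + 1 + 10)) = 88 + 120*(-6 + 36) = 88 + 120*30 = 88 + 3600 = 3688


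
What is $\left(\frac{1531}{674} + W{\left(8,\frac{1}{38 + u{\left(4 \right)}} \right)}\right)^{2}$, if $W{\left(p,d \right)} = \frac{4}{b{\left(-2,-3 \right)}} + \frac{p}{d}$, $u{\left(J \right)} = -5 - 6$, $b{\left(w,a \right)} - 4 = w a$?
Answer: $\frac{543055507929}{11356900} \approx 47817.0$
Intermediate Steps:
$b{\left(w,a \right)} = 4 + a w$ ($b{\left(w,a \right)} = 4 + w a = 4 + a w$)
$u{\left(J \right)} = -11$ ($u{\left(J \right)} = -5 - 6 = -11$)
$W{\left(p,d \right)} = \frac{2}{5} + \frac{p}{d}$ ($W{\left(p,d \right)} = \frac{4}{4 - -6} + \frac{p}{d} = \frac{4}{4 + 6} + \frac{p}{d} = \frac{4}{10} + \frac{p}{d} = 4 \cdot \frac{1}{10} + \frac{p}{d} = \frac{2}{5} + \frac{p}{d}$)
$\left(\frac{1531}{674} + W{\left(8,\frac{1}{38 + u{\left(4 \right)}} \right)}\right)^{2} = \left(\frac{1531}{674} + \left(\frac{2}{5} + \frac{8}{\frac{1}{38 - 11}}\right)\right)^{2} = \left(1531 \cdot \frac{1}{674} + \left(\frac{2}{5} + \frac{8}{\frac{1}{27}}\right)\right)^{2} = \left(\frac{1531}{674} + \left(\frac{2}{5} + 8 \frac{1}{\frac{1}{27}}\right)\right)^{2} = \left(\frac{1531}{674} + \left(\frac{2}{5} + 8 \cdot 27\right)\right)^{2} = \left(\frac{1531}{674} + \left(\frac{2}{5} + 216\right)\right)^{2} = \left(\frac{1531}{674} + \frac{1082}{5}\right)^{2} = \left(\frac{736923}{3370}\right)^{2} = \frac{543055507929}{11356900}$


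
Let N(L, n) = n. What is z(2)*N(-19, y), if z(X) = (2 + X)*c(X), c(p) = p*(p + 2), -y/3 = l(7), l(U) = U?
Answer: -672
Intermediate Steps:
y = -21 (y = -3*7 = -21)
c(p) = p*(2 + p)
z(X) = X*(2 + X)**2 (z(X) = (2 + X)*(X*(2 + X)) = X*(2 + X)**2)
z(2)*N(-19, y) = (2*(2 + 2)**2)*(-21) = (2*4**2)*(-21) = (2*16)*(-21) = 32*(-21) = -672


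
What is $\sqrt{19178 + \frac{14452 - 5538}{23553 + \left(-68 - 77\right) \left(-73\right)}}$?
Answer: $\frac{\sqrt{33062727639}}{1313} \approx 138.49$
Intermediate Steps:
$\sqrt{19178 + \frac{14452 - 5538}{23553 + \left(-68 - 77\right) \left(-73\right)}} = \sqrt{19178 + \frac{8914}{23553 - -10585}} = \sqrt{19178 + \frac{8914}{23553 + 10585}} = \sqrt{19178 + \frac{8914}{34138}} = \sqrt{19178 + 8914 \cdot \frac{1}{34138}} = \sqrt{19178 + \frac{4457}{17069}} = \sqrt{\frac{327353739}{17069}} = \frac{\sqrt{33062727639}}{1313}$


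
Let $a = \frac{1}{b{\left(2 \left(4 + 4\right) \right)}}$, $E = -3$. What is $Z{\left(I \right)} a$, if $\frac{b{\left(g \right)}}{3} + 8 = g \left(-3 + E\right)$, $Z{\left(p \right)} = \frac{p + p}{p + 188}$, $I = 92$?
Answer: $- \frac{23}{10920} \approx -0.0021062$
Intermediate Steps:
$Z{\left(p \right)} = \frac{2 p}{188 + p}$
$b{\left(g \right)} = -24 - 18 g$ ($b{\left(g \right)} = -24 + 3 g \left(-3 - 3\right) = -24 + 3 g \left(-6\right) = -24 + 3 \left(- 6 g\right) = -24 - 18 g$)
$a = - \frac{1}{312}$ ($a = \frac{1}{-24 - 18 \cdot 2 \left(4 + 4\right)} = \frac{1}{-24 - 18 \cdot 2 \cdot 8} = \frac{1}{-24 - 288} = \frac{1}{-312} = - \frac{1}{312} \approx -0.0032051$)
$Z{\left(I \right)} a = 2 \cdot 92 \frac{1}{188 + 92} \left(- \frac{1}{312}\right) = 2 \cdot 92 \cdot \frac{1}{280} \left(- \frac{1}{312}\right) = \frac{23}{35} \left(- \frac{1}{312}\right) = - \frac{23}{10920}$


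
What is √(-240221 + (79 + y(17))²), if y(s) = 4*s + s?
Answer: 5*I*√8533 ≈ 461.87*I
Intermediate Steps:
y(s) = 5*s
√(-240221 + (79 + y(17))²) = √(-240221 + (79 + 5*17)²) = √(-240221 + (79 + 85)²) = √(-240221 + 164²) = √(-240221 + 26896) = √(-213325) = 5*I*√8533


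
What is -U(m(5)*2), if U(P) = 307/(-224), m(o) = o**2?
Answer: 307/224 ≈ 1.3705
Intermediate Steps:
U(P) = -307/224 (U(P) = 307*(-1/224) = -307/224)
-U(m(5)*2) = -1*(-307/224) = 307/224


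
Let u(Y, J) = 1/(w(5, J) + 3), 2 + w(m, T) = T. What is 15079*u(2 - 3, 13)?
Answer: 15079/14 ≈ 1077.1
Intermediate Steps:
w(m, T) = -2 + T
u(Y, J) = 1/(1 + J) (u(Y, J) = 1/((-2 + J) + 3) = 1/(1 + J))
15079*u(2 - 3, 13) = 15079/(1 + 13) = 15079/14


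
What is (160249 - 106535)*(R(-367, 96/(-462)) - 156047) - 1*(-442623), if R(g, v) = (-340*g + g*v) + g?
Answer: -130488037473/77 ≈ -1.6947e+9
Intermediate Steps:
R(g, v) = -339*g + g*v
(160249 - 106535)*(R(-367, 96/(-462)) - 156047) - 1*(-442623) = (160249 - 106535)*(-367*(-339 + 96/(-462)) - 156047) - 1*(-442623) = 53714*(-367*(-339 + 96*(-1/462)) - 156047) + 442623 = 53714*(-367*(-339 - 16/77) - 156047) + 442623 = 53714*(-367*(-26119/77) - 156047) + 442623 = 53714*(9585673/77 - 156047) + 442623 = 53714*(-2429946/77) + 442623 = -130522119444/77 + 442623 = -130488037473/77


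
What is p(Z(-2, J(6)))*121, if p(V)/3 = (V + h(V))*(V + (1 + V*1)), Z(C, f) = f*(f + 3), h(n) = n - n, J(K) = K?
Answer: 2136618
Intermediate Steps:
h(n) = 0
Z(C, f) = f*(3 + f)
p(V) = 3*V*(1 + 2*V) (p(V) = 3*((V + 0)*(V + (1 + V*1))) = 3*(V*(V + (1 + V))) = 3*(V*(1 + 2*V)) = 3*V*(1 + 2*V))
p(Z(-2, J(6)))*121 = (3*(6*(3 + 6))*(1 + 2*(6*(3 + 6))))*121 = (3*(6*9)*(1 + 2*(6*9)))*121 = (3*54*(1 + 2*54))*121 = (3*54*(1 + 108))*121 = (3*54*109)*121 = 17658*121 = 2136618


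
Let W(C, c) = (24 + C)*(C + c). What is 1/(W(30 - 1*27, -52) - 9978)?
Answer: -1/11301 ≈ -8.8488e-5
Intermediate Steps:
1/(W(30 - 1*27, -52) - 9978) = 1/(((30 - 1*27)² + 24*(30 - 1*27) + 24*(-52) + (30 - 1*27)*(-52)) - 9978) = 1/(((30 - 27)² + 24*(30 - 27) - 1248 + (30 - 27)*(-52)) - 9978) = 1/((3² + 24*3 - 1248 + 3*(-52)) - 9978) = 1/((9 + 72 - 1248 - 156) - 9978) = 1/(-1323 - 9978) = 1/(-11301) = -1/11301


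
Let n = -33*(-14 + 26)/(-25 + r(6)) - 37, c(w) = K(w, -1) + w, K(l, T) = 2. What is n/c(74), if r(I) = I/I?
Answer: -41/152 ≈ -0.26974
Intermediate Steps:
r(I) = 1
c(w) = 2 + w
n = -41/2 (n = -33*(-14 + 26)/(-25 + 1) - 37 = -396/(-24) - 37 = -396*(-1)/24 - 37 = -33*(-½) - 37 = 33/2 - 37 = -41/2 ≈ -20.500)
n/c(74) = -41/(2*(2 + 74)) = -41/2/76 = -41/2*1/76 = -41/152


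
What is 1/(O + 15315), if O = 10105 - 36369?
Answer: -1/10949 ≈ -9.1332e-5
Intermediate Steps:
O = -26264
1/(O + 15315) = 1/(-26264 + 15315) = 1/(-10949) = -1/10949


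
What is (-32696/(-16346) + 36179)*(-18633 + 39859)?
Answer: 6276683468190/8173 ≈ 7.6798e+8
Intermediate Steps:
(-32696/(-16346) + 36179)*(-18633 + 39859) = (-32696*(-1/16346) + 36179)*21226 = (16348/8173 + 36179)*21226 = (295707315/8173)*21226 = 6276683468190/8173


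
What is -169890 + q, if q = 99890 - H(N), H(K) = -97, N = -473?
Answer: -69903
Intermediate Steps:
q = 99987 (q = 99890 - 1*(-97) = 99890 + 97 = 99987)
-169890 + q = -169890 + 99987 = -69903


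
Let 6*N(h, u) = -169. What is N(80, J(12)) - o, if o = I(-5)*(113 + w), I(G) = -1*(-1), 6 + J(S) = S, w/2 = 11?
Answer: -979/6 ≈ -163.17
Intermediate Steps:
w = 22 (w = 2*11 = 22)
J(S) = -6 + S
I(G) = 1
N(h, u) = -169/6 (N(h, u) = (1/6)*(-169) = -169/6)
o = 135 (o = 1*(113 + 22) = 1*135 = 135)
N(80, J(12)) - o = -169/6 - 1*135 = -169/6 - 135 = -979/6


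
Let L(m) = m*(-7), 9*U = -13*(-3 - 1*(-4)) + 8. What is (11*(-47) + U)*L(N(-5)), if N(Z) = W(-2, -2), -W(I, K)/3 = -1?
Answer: 32606/3 ≈ 10869.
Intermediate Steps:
W(I, K) = 3 (W(I, K) = -3*(-1) = 3)
N(Z) = 3
U = -5/9 (U = (-13*(-3 - 1*(-4)) + 8)/9 = (-13*(-3 + 4) + 8)/9 = (-13*1 + 8)/9 = (-13 + 8)/9 = (⅑)*(-5) = -5/9 ≈ -0.55556)
L(m) = -7*m
(11*(-47) + U)*L(N(-5)) = (11*(-47) - 5/9)*(-7*3) = (-517 - 5/9)*(-21) = -4658/9*(-21) = 32606/3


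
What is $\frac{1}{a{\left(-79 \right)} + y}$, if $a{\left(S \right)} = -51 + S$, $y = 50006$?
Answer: $\frac{1}{49876} \approx 2.005 \cdot 10^{-5}$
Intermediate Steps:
$\frac{1}{a{\left(-79 \right)} + y} = \frac{1}{\left(-51 - 79\right) + 50006} = \frac{1}{-130 + 50006} = \frac{1}{49876}$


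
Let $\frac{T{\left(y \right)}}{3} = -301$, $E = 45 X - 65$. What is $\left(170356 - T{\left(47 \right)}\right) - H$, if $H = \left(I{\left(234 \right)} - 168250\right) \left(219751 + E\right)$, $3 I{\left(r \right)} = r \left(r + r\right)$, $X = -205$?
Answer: $27727566165$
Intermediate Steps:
$E = -9290$ ($E = 45 \left(-205\right) - 65 = -9225 - 65 = -9290$)
$T{\left(y \right)} = -903$ ($T{\left(y \right)} = 3 \left(-301\right) = -903$)
$I{\left(r \right)} = \frac{2 r^{2}}{3}$ ($I{\left(r \right)} = \frac{r \left(r + r\right)}{3} = \frac{r 2 r}{3} = \frac{2 r^{2}}{3}$)
$H = -27727394906$ ($H = \left(\frac{2 \cdot 234^{2}}{3} - 168250\right) \left(219751 - 9290\right) = \left(\frac{2}{3} \cdot 54756 - 168250\right) 210461 = \left(36504 - 168250\right) 210461 = \left(-131746\right) 210461 = -27727394906$)
$\left(170356 - T{\left(47 \right)}\right) - H = \left(170356 - -903\right) - -27727394906 = \left(170356 + 903\right) + 27727394906 = 171259 + 27727394906 = 27727566165$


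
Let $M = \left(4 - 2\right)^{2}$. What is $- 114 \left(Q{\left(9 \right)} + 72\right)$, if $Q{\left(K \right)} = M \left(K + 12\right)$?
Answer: $-17784$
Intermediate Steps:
$M = 4$ ($M = 2^{2} = 4$)
$Q{\left(K \right)} = 48 + 4 K$ ($Q{\left(K \right)} = 4 \left(K + 12\right) = 4 \left(12 + K\right) = 48 + 4 K$)
$- 114 \left(Q{\left(9 \right)} + 72\right) = - 114 \left(\left(48 + 4 \cdot 9\right) + 72\right) = - 114 \left(\left(48 + 36\right) + 72\right) = - 114 \left(84 + 72\right) = \left(-114\right) 156 = -17784$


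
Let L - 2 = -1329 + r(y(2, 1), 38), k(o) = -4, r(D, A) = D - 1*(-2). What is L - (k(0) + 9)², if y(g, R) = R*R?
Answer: -1349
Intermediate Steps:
y(g, R) = R²
r(D, A) = 2 + D (r(D, A) = D + 2 = 2 + D)
L = -1324 (L = 2 + (-1329 + (2 + 1²)) = 2 + (-1329 + (2 + 1)) = 2 + (-1329 + 3) = 2 - 1326 = -1324)
L - (k(0) + 9)² = -1324 - (-4 + 9)² = -1324 - 1*5² = -1324 - 1*25 = -1324 - 25 = -1349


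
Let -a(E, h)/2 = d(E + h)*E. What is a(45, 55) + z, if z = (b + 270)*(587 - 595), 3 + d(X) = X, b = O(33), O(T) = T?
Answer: -11154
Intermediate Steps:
b = 33
d(X) = -3 + X
z = -2424 (z = (33 + 270)*(587 - 595) = 303*(-8) = -2424)
a(E, h) = -2*E*(-3 + E + h) (a(E, h) = -2*(-3 + (E + h))*E = -2*(-3 + E + h)*E = -2*E*(-3 + E + h))
a(45, 55) + z = 2*45*(3 - 1*45 - 1*55) - 2424 = 2*45*(3 - 45 - 55) - 2424 = 2*45*(-97) - 2424 = -8730 - 2424 = -11154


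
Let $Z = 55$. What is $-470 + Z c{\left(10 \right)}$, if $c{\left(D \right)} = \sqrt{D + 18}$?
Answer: $-470 + 110 \sqrt{7} \approx -178.97$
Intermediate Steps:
$c{\left(D \right)} = \sqrt{18 + D}$
$-470 + Z c{\left(10 \right)} = -470 + 55 \sqrt{18 + 10} = -470 + 55 \sqrt{28} = -470 + 55 \cdot 2 \sqrt{7} = -470 + 110 \sqrt{7}$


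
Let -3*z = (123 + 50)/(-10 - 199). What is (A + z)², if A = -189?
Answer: 14001988900/393129 ≈ 35617.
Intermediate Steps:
z = 173/627 (z = -(123 + 50)/(3*(-10 - 199)) = -173/(3*(-209)) = -173*(-1)/(3*209) = -⅓*(-173/209) = 173/627 ≈ 0.27592)
(A + z)² = (-189 + 173/627)² = (-118330/627)² = 14001988900/393129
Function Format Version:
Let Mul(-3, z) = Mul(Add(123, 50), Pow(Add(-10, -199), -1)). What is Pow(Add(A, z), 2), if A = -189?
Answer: Rational(14001988900, 393129) ≈ 35617.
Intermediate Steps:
z = Rational(173, 627) (z = Mul(Rational(-1, 3), Mul(Add(123, 50), Pow(Add(-10, -199), -1))) = Mul(Rational(-1, 3), Mul(173, Pow(-209, -1))) = Mul(Rational(-1, 3), Mul(173, Rational(-1, 209))) = Mul(Rational(-1, 3), Rational(-173, 209)) = Rational(173, 627) ≈ 0.27592)
Pow(Add(A, z), 2) = Pow(Add(-189, Rational(173, 627)), 2) = Pow(Rational(-118330, 627), 2) = Rational(14001988900, 393129)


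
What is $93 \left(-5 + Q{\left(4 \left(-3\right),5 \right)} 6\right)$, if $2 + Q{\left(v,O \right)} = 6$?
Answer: $1767$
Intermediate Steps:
$Q{\left(v,O \right)} = 4$ ($Q{\left(v,O \right)} = -2 + 6 = 4$)
$93 \left(-5 + Q{\left(4 \left(-3\right),5 \right)} 6\right) = 93 \left(-5 + 4 \cdot 6\right) = 93 \left(-5 + 24\right) = 93 \cdot 19 = 1767$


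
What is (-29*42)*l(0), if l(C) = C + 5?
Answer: -6090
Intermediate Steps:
l(C) = 5 + C
(-29*42)*l(0) = (-29*42)*(5 + 0) = -1218*5 = -6090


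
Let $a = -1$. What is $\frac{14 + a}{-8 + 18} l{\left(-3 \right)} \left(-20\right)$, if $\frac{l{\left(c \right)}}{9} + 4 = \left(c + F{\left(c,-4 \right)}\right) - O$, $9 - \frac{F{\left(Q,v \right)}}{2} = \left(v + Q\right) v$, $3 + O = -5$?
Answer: $8658$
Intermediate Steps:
$O = -8$ ($O = -3 - 5 = -8$)
$F{\left(Q,v \right)} = 18 - 2 v \left(Q + v\right)$ ($F{\left(Q,v \right)} = 18 - 2 \left(v + Q\right) v = 18 - 2 \left(Q + v\right) v = 18 - 2 v \left(Q + v\right)$)
$l{\left(c \right)} = -90 + 81 c$ ($l{\left(c \right)} = -36 + 9 \left(\left(c - \left(-18 + 32 + 2 c \left(-4\right)\right)\right) - -8\right) = -36 + 9 \left(\left(c + \left(18 - 32 + 8 c\right)\right) + 8\right) = -36 + 9 \left(\left(c + \left(-14 + 8 c\right)\right) + 8\right) = -36 + 9 \left(\left(-14 + 9 c\right) + 8\right) = -36 + 9 \left(-6 + 9 c\right) = -36 + \left(-54 + 81 c\right) = -90 + 81 c$)
$\frac{14 + a}{-8 + 18} l{\left(-3 \right)} \left(-20\right) = \frac{14 - 1}{-8 + 18} \left(-90 + 81 \left(-3\right)\right) \left(-20\right) = \frac{13}{10} \left(-90 - 243\right) \left(-20\right) = 13 \cdot \frac{1}{10} \left(-333\right) \left(-20\right) = \frac{13}{10} \left(-333\right) \left(-20\right) = \left(- \frac{4329}{10}\right) \left(-20\right) = 8658$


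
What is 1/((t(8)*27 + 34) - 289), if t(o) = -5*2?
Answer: -1/525 ≈ -0.0019048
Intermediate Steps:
t(o) = -10
1/((t(8)*27 + 34) - 289) = 1/((-10*27 + 34) - 289) = 1/((-270 + 34) - 289) = 1/(-236 - 289) = 1/(-525) = -1/525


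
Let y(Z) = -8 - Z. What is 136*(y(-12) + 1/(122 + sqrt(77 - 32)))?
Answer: 8089008/14839 - 408*sqrt(5)/14839 ≈ 545.06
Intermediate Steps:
136*(y(-12) + 1/(122 + sqrt(77 - 32))) = 136*((-8 - 1*(-12)) + 1/(122 + sqrt(77 - 32))) = 136*((-8 + 12) + 1/(122 + sqrt(45))) = 136*(4 + 1/(122 + 3*sqrt(5))) = 544 + 136/(122 + 3*sqrt(5))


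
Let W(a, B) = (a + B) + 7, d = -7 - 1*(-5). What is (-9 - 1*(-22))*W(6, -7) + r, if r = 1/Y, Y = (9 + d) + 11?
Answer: 1405/18 ≈ 78.056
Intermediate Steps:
d = -2 (d = -7 + 5 = -2)
W(a, B) = 7 + B + a (W(a, B) = (B + a) + 7 = 7 + B + a)
Y = 18 (Y = (9 - 2) + 11 = 7 + 11 = 18)
r = 1/18 ≈ 0.055556
(-9 - 1*(-22))*W(6, -7) + r = (-9 - 1*(-22))*(7 - 7 + 6) + 1/18 = (-9 + 22)*6 + 1/18 = 13*6 + 1/18 = 78 + 1/18 = 1405/18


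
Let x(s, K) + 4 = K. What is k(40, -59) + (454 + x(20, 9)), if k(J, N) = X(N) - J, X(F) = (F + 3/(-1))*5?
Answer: 109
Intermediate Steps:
x(s, K) = -4 + K
X(F) = -15 + 5*F (X(F) = (F + 3*(-1))*5 = (F - 3)*5 = (-3 + F)*5 = -15 + 5*F)
k(J, N) = -15 - J + 5*N (k(J, N) = (-15 + 5*N) - J = -15 - J + 5*N)
k(40, -59) + (454 + x(20, 9)) = (-15 - 1*40 + 5*(-59)) + (454 + (-4 + 9)) = (-15 - 40 - 295) + (454 + 5) = -350 + 459 = 109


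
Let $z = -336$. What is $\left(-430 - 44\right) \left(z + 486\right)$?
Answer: $-71100$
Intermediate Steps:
$\left(-430 - 44\right) \left(z + 486\right) = \left(-430 - 44\right) \left(-336 + 486\right) = \left(-474\right) 150 = -71100$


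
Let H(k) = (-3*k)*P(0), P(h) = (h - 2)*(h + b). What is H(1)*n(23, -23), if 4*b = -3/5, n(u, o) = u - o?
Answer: -207/5 ≈ -41.400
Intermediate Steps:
b = -3/20 (b = (-3/5)/4 = (-3*⅕)/4 = (¼)*(-⅗) = -3/20 ≈ -0.15000)
P(h) = (-2 + h)*(-3/20 + h) (P(h) = (h - 2)*(h - 3/20) = (-2 + h)*(-3/20 + h))
H(k) = -9*k/10 (H(k) = (-3*k)*(3/10 + 0² - 43/20*0) = (-3*k)*(3/10 + 0 + 0) = -3*k*(3/10) = -9*k/10)
H(1)*n(23, -23) = (-9/10*1)*(23 - 1*(-23)) = -9*(23 + 23)/10 = -9/10*46 = -207/5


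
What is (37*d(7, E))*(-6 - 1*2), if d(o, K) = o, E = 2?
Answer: -2072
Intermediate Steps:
(37*d(7, E))*(-6 - 1*2) = (37*7)*(-6 - 1*2) = 259*(-6 - 2) = 259*(-8) = -2072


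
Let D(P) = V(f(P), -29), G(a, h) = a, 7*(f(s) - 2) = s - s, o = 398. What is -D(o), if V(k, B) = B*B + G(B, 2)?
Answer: -812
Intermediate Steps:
f(s) = 2 (f(s) = 2 + (s - s)/7 = 2 + (1/7)*0 = 2 + 0 = 2)
V(k, B) = B + B**2 (V(k, B) = B*B + B = B**2 + B = B + B**2)
D(P) = 812 (D(P) = -29*(1 - 29) = -29*(-28) = 812)
-D(o) = -1*812 = -812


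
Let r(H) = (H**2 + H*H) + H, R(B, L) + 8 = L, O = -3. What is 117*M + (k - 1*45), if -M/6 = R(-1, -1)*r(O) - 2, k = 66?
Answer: 96195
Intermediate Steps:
R(B, L) = -8 + L
r(H) = H + 2*H**2 (r(H) = (H**2 + H**2) + H = 2*H**2 + H = H + 2*H**2)
M = 822 (M = -6*((-8 - 1)*(-3*(1 + 2*(-3))) - 2) = -6*(-(-27)*(1 - 6) - 2) = -6*(-(-27)*(-5) - 2) = -6*(-9*15 - 2) = -6*(-135 - 2) = -6*(-137) = 822)
117*M + (k - 1*45) = 117*822 + (66 - 1*45) = 96174 + (66 - 45) = 96174 + 21 = 96195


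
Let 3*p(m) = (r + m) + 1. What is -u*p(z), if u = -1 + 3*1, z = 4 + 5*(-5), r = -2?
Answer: 44/3 ≈ 14.667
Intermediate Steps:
z = -21 (z = 4 - 25 = -21)
p(m) = -⅓ + m/3 (p(m) = ((-2 + m) + 1)/3 = (-1 + m)/3 = -⅓ + m/3)
u = 2 (u = -1 + 3 = 2)
-u*p(z) = -2*(-⅓ + (⅓)*(-21)) = -2*(-⅓ - 7) = -2*(-22)/3 = -1*(-44/3) = 44/3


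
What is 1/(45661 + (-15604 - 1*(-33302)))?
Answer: 1/63359 ≈ 1.5783e-5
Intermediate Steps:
1/(45661 + (-15604 - 1*(-33302))) = 1/(45661 + (-15604 + 33302)) = 1/(45661 + 17698) = 1/63359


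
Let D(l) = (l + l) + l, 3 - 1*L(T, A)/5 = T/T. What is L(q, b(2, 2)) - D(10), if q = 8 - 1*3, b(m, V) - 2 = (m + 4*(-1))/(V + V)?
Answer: -20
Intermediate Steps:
b(m, V) = 2 + (-4 + m)/(2*V) (b(m, V) = 2 + (m + 4*(-1))/(V + V) = 2 + (m - 4)/((2*V)) = 2 + (-4 + m)*(1/(2*V)) = 2 + (-4 + m)/(2*V))
q = 5 (q = 8 - 3 = 5)
L(T, A) = 10 (L(T, A) = 15 - 5*T/T = 15 - 5*1 = 15 - 5 = 10)
D(l) = 3*l (D(l) = 2*l + l = 3*l)
L(q, b(2, 2)) - D(10) = 10 - 3*10 = 10 - 1*30 = 10 - 30 = -20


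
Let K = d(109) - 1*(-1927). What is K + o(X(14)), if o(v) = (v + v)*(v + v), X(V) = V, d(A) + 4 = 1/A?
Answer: 295064/109 ≈ 2707.0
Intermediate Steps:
d(A) = -4 + 1/A
o(v) = 4*v² (o(v) = (2*v)*(2*v) = 4*v²)
K = 209608/109 (K = (-4 + 1/109) - 1*(-1927) = (-4 + 1/109) + 1927 = -435/109 + 1927 = 209608/109 ≈ 1923.0)
K + o(X(14)) = 209608/109 + 4*14² = 209608/109 + 4*196 = 209608/109 + 784 = 295064/109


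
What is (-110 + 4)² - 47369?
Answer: -36133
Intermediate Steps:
(-110 + 4)² - 47369 = (-106)² - 47369 = 11236 - 47369 = -36133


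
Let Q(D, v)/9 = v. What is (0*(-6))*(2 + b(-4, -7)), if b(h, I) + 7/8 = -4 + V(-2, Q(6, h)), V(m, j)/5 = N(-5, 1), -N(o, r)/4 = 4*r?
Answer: 0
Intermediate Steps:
Q(D, v) = 9*v
N(o, r) = -16*r
V(m, j) = -80 (V(m, j) = 5*(-16*1) = 5*(-16) = -80)
b(h, I) = -679/8 (b(h, I) = -7/8 + (-4 - 80) = -7/8 - 84 = -679/8)
(0*(-6))*(2 + b(-4, -7)) = (0*(-6))*(2 - 679/8) = 0*(-663/8) = 0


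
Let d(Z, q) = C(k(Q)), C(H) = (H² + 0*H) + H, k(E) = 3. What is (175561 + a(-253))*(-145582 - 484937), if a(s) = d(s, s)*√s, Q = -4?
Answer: -110694546159 - 7566228*I*√253 ≈ -1.1069e+11 - 1.2035e+8*I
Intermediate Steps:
C(H) = H + H² (C(H) = (H² + 0) + H = H² + H = H + H²)
d(Z, q) = 12 (d(Z, q) = 3*(1 + 3) = 3*4 = 12)
a(s) = 12*√s
(175561 + a(-253))*(-145582 - 484937) = (175561 + 12*√(-253))*(-145582 - 484937) = (175561 + 12*(I*√253))*(-630519) = (175561 + 12*I*√253)*(-630519) = -110694546159 - 7566228*I*√253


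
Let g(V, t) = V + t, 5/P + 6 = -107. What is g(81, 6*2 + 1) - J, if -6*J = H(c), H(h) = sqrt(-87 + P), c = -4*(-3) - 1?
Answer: 94 + I*sqrt(277867)/339 ≈ 94.0 + 1.555*I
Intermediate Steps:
P = -5/113 (P = 5/(-6 - 107) = 5/(-113) = 5*(-1/113) = -5/113 ≈ -0.044248)
c = 11 (c = 12 - 1 = 11)
H(h) = 2*I*sqrt(277867)/113 (H(h) = sqrt(-87 - 5/113) = sqrt(-9836/113) = 2*I*sqrt(277867)/113)
J = -I*sqrt(277867)/339 ≈ -1.555*I
g(81, 6*2 + 1) - J = (81 + (6*2 + 1)) - (-1)*I*sqrt(277867)/339 = (81 + (12 + 1)) + I*sqrt(277867)/339 = (81 + 13) + I*sqrt(277867)/339 = 94 + I*sqrt(277867)/339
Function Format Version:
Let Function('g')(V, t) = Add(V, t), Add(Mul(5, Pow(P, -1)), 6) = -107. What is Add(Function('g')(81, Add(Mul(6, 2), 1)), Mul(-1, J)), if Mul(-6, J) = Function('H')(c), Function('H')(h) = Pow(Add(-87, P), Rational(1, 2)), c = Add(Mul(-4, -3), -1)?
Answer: Add(94, Mul(Rational(1, 339), I, Pow(277867, Rational(1, 2)))) ≈ Add(94.000, Mul(1.5550, I))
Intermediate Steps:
P = Rational(-5, 113) (P = Mul(5, Pow(Add(-6, -107), -1)) = Mul(5, Pow(-113, -1)) = Mul(5, Rational(-1, 113)) = Rational(-5, 113) ≈ -0.044248)
c = 11 (c = Add(12, -1) = 11)
Function('H')(h) = Mul(Rational(2, 113), I, Pow(277867, Rational(1, 2))) (Function('H')(h) = Pow(Add(-87, Rational(-5, 113)), Rational(1, 2)) = Pow(Rational(-9836, 113), Rational(1, 2)) = Mul(Rational(2, 113), I, Pow(277867, Rational(1, 2))))
J = Mul(Rational(-1, 339), I, Pow(277867, Rational(1, 2))) (J = Mul(Rational(-1, 6), Mul(Rational(2, 113), I, Pow(277867, Rational(1, 2)))) = Mul(Rational(-1, 339), I, Pow(277867, Rational(1, 2))) ≈ Mul(-1.5550, I))
Add(Function('g')(81, Add(Mul(6, 2), 1)), Mul(-1, J)) = Add(Add(81, Add(Mul(6, 2), 1)), Mul(-1, Mul(Rational(-1, 339), I, Pow(277867, Rational(1, 2))))) = Add(Add(81, Add(12, 1)), Mul(Rational(1, 339), I, Pow(277867, Rational(1, 2)))) = Add(Add(81, 13), Mul(Rational(1, 339), I, Pow(277867, Rational(1, 2)))) = Add(94, Mul(Rational(1, 339), I, Pow(277867, Rational(1, 2))))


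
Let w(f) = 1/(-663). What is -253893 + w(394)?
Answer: -168331060/663 ≈ -2.5389e+5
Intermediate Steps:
w(f) = -1/663
-253893 + w(394) = -253893 - 1/663 = -168331060/663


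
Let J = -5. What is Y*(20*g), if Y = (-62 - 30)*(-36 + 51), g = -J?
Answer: -138000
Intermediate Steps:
g = 5 (g = -1*(-5) = 5)
Y = -1380 (Y = -92*15 = -1380)
Y*(20*g) = -27600*5 = -1380*100 = -138000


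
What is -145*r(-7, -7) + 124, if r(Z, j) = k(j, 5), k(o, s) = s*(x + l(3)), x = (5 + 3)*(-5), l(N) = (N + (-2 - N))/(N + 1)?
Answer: 58973/2 ≈ 29487.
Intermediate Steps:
l(N) = -2/(1 + N)
x = -40 (x = 8*(-5) = -40)
k(o, s) = -81*s/2 (k(o, s) = s*(-40 - 2/(1 + 3)) = s*(-40 - 2/4) = s*(-40 - 2*¼) = s*(-40 - ½) = s*(-81/2) = -81*s/2)
r(Z, j) = -405/2 (r(Z, j) = -81/2*5 = -405/2)
-145*r(-7, -7) + 124 = -145*(-405/2) + 124 = 58725/2 + 124 = 58973/2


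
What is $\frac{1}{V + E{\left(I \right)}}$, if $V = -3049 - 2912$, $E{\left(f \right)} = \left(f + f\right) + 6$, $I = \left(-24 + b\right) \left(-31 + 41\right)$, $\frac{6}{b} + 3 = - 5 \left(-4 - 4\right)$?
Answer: $- \frac{37}{237975} \approx -0.00015548$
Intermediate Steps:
$b = \frac{6}{37}$ ($b = \frac{6}{-3 - 5 \left(-4 - 4\right)} = \frac{6}{-3 - -40} = \frac{6}{-3 + 40} = \frac{6}{37} \approx 0.16216$)
$I = - \frac{8820}{37}$ ($I = \left(-24 + \frac{6}{37}\right) \left(-31 + 41\right) = \left(- \frac{882}{37}\right) 10 = - \frac{8820}{37} \approx -238.38$)
$E{\left(f \right)} = 6 + 2 f$ ($E{\left(f \right)} = 2 f + 6 = 6 + 2 f$)
$V = -5961$ ($V = -3049 - 2912 = -5961$)
$\frac{1}{V + E{\left(I \right)}} = \frac{1}{-5961 + \left(6 + 2 \left(- \frac{8820}{37}\right)\right)} = \frac{1}{-5961 + \left(6 - \frac{17640}{37}\right)} = \frac{1}{-5961 - \frac{17418}{37}} = \frac{1}{- \frac{237975}{37}} = - \frac{37}{237975}$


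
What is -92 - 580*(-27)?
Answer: 15568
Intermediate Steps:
-92 - 580*(-27) = -92 - 116*(-135) = -92 + 15660 = 15568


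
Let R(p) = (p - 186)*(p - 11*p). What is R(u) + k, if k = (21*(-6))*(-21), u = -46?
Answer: -104074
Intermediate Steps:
R(p) = -10*p*(-186 + p) (R(p) = (-186 + p)*(-10*p) = -10*p*(-186 + p))
k = 2646 (k = -126*(-21) = 2646)
R(u) + k = 10*(-46)*(186 - 1*(-46)) + 2646 = 10*(-46)*(186 + 46) + 2646 = 10*(-46)*232 + 2646 = -106720 + 2646 = -104074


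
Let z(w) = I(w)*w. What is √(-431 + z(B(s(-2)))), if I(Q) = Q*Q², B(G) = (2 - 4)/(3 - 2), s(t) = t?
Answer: I*√415 ≈ 20.372*I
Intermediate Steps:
B(G) = -2 (B(G) = -2/1 = -2*1 = -2)
I(Q) = Q³
z(w) = w⁴ (z(w) = w³*w = w⁴)
√(-431 + z(B(s(-2)))) = √(-431 + (-2)⁴) = √(-431 + 16) = √(-415) = I*√415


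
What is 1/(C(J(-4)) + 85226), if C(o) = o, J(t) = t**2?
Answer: 1/85242 ≈ 1.1731e-5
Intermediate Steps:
1/(C(J(-4)) + 85226) = 1/((-4)**2 + 85226) = 1/(16 + 85226) = 1/85242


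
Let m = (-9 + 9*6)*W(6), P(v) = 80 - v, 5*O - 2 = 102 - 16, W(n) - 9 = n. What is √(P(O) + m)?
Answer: √18435/5 ≈ 27.155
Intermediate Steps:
W(n) = 9 + n
O = 88/5 (O = ⅖ + (102 - 16)/5 = ⅖ + (⅕)*86 = ⅖ + 86/5 = 88/5 ≈ 17.600)
m = 675 (m = (-9 + 9*6)*(9 + 6) = (-9 + 54)*15 = 45*15 = 675)
√(P(O) + m) = √((80 - 1*88/5) + 675) = √((80 - 88/5) + 675) = √(312/5 + 675) = √(3687/5) = √18435/5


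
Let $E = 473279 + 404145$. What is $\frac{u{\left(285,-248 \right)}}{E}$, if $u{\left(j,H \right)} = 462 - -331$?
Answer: $\frac{13}{14384} \approx 0.00090378$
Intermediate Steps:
$u{\left(j,H \right)} = 793$ ($u{\left(j,H \right)} = 462 + 331 = 793$)
$E = 877424$
$\frac{u{\left(285,-248 \right)}}{E} = \frac{793}{877424} = 793 \cdot \frac{1}{877424} = \frac{13}{14384}$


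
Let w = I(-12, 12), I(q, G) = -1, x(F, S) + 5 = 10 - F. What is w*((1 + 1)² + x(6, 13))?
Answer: -3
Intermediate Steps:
x(F, S) = 5 - F (x(F, S) = -5 + (10 - F) = 5 - F)
w = -1
w*((1 + 1)² + x(6, 13)) = -((1 + 1)² + (5 - 1*6)) = -(2² + (5 - 6)) = -(4 - 1) = -1*3 = -3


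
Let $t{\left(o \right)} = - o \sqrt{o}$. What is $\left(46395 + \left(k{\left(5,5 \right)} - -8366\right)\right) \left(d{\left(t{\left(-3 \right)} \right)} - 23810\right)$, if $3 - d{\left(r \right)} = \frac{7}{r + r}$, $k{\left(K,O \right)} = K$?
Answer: $-1303814162 + \frac{191681 i \sqrt{3}}{9} \approx -1.3038 \cdot 10^{9} + 36889.0 i$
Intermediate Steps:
$t{\left(o \right)} = - o^{\frac{3}{2}}$
$d{\left(r \right)} = 3 - \frac{7}{2 r}$ ($d{\left(r \right)} = 3 - \frac{7}{r + r} = 3 - \frac{7}{2 r}$)
$\left(46395 + \left(k{\left(5,5 \right)} - -8366\right)\right) \left(d{\left(t{\left(-3 \right)} \right)} - 23810\right) = \left(46395 + \left(5 - -8366\right)\right) \left(\left(3 - \frac{7}{2 \left(- \left(-3\right)^{\frac{3}{2}}\right)}\right) - 23810\right) = \left(46395 + \left(5 + 8366\right)\right) \left(\left(3 - \frac{7}{2 \left(- \left(-3\right) i \sqrt{3}\right)}\right) - 23810\right) = \left(46395 + 8371\right) \left(\left(3 - \frac{7}{2 \cdot 3 i \sqrt{3}}\right) - 23810\right) = 54766 \left(\left(3 - \frac{7 \left(- \frac{i \sqrt{3}}{9}\right)}{2}\right) - 23810\right) = 54766 \left(\left(3 + \frac{7 i \sqrt{3}}{18}\right) - 23810\right) = 54766 \left(-23807 + \frac{7 i \sqrt{3}}{18}\right) = -1303814162 + \frac{191681 i \sqrt{3}}{9}$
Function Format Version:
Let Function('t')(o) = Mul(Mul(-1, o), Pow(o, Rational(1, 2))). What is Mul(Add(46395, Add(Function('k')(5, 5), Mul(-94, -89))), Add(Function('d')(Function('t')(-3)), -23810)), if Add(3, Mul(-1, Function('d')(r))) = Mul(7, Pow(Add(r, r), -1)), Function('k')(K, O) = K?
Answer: Add(-1303814162, Mul(Rational(191681, 9), I, Pow(3, Rational(1, 2)))) ≈ Add(-1.3038e+9, Mul(36889., I))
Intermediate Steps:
Function('t')(o) = Mul(-1, Pow(o, Rational(3, 2)))
Function('d')(r) = Add(3, Mul(Rational(-7, 2), Pow(r, -1))) (Function('d')(r) = Add(3, Mul(-1, Mul(7, Pow(Add(r, r), -1)))) = Add(3, Mul(-1, Mul(7, Pow(Mul(2, r), -1)))) = Add(3, Mul(-1, Mul(7, Mul(Rational(1, 2), Pow(r, -1))))) = Add(3, Mul(-1, Mul(Rational(7, 2), Pow(r, -1)))) = Add(3, Mul(Rational(-7, 2), Pow(r, -1))))
Mul(Add(46395, Add(Function('k')(5, 5), Mul(-94, -89))), Add(Function('d')(Function('t')(-3)), -23810)) = Mul(Add(46395, Add(5, Mul(-94, -89))), Add(Add(3, Mul(Rational(-7, 2), Pow(Mul(-1, Pow(-3, Rational(3, 2))), -1))), -23810)) = Mul(Add(46395, Add(5, 8366)), Add(Add(3, Mul(Rational(-7, 2), Pow(Mul(-1, Mul(-3, I, Pow(3, Rational(1, 2)))), -1))), -23810)) = Mul(Add(46395, 8371), Add(Add(3, Mul(Rational(-7, 2), Pow(Mul(3, I, Pow(3, Rational(1, 2))), -1))), -23810)) = Mul(54766, Add(Add(3, Mul(Rational(-7, 2), Mul(Rational(-1, 9), I, Pow(3, Rational(1, 2))))), -23810)) = Mul(54766, Add(Add(3, Mul(Rational(7, 18), I, Pow(3, Rational(1, 2)))), -23810)) = Mul(54766, Add(-23807, Mul(Rational(7, 18), I, Pow(3, Rational(1, 2))))) = Add(-1303814162, Mul(Rational(191681, 9), I, Pow(3, Rational(1, 2))))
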